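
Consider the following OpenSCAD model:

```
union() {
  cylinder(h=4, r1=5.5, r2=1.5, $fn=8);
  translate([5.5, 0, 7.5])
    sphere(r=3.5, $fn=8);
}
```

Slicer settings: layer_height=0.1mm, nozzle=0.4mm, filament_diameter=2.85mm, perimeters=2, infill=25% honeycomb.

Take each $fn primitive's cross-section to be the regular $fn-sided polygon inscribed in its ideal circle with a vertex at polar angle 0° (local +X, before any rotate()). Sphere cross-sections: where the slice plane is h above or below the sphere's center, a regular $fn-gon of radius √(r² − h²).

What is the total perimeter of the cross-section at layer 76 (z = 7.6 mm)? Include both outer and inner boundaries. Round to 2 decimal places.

At z = 7.6 mm: the cone is absent (z outside [0, 4]); the sphere at (5.5, 0): section is a regular 8-gon, circumradius = √(r²−h²) = √(3.5²−0.1²) = 3.499 (perimeter = 2·8·3.499·sin(180°/8) = 21.42 mm); Merging all regions: only the r=3.5 sphere at (5.5, 0) is present, so the union is just that shape — boundary = 21.42 mm. Overall, the cross-section is a single solid region. Total boundary length (outer) = 21.42 mm.

21.42 mm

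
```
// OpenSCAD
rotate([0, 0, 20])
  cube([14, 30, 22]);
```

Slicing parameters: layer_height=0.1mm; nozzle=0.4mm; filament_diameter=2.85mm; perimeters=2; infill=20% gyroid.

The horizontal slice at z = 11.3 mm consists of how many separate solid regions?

1

At z = 11.3 mm: the 14×30 cube contributes its full rectangle; (rotated 20° about Z; rotation is an isometry so areas/perimeters/island counts are preserved). The result has 1 disconnected region.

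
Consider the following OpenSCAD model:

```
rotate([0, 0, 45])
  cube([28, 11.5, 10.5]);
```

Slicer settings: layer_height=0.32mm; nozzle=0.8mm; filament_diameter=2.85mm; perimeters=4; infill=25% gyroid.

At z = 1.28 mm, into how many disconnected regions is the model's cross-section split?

1

At z = 1.28 mm: the 28×11.5 cube contributes its full rectangle; (whole slice rotated 45° about Z — lengths, areas and connectivity unchanged). The result has 1 disconnected region.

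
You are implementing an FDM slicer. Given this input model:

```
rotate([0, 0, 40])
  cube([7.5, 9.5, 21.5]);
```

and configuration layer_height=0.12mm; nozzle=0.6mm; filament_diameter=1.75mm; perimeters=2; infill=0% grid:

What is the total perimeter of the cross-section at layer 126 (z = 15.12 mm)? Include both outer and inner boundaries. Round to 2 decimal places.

At z = 15.12 mm: the cube is present — its section is the full 7.5×9.5 rectangle (perimeter 34.00 mm); (rotated 40° about Z; rotation is an isometry so areas/perimeters/island counts are preserved). Overall, the cross-section is a single solid region. Total boundary length (outer) = 34.00 mm.

34.00 mm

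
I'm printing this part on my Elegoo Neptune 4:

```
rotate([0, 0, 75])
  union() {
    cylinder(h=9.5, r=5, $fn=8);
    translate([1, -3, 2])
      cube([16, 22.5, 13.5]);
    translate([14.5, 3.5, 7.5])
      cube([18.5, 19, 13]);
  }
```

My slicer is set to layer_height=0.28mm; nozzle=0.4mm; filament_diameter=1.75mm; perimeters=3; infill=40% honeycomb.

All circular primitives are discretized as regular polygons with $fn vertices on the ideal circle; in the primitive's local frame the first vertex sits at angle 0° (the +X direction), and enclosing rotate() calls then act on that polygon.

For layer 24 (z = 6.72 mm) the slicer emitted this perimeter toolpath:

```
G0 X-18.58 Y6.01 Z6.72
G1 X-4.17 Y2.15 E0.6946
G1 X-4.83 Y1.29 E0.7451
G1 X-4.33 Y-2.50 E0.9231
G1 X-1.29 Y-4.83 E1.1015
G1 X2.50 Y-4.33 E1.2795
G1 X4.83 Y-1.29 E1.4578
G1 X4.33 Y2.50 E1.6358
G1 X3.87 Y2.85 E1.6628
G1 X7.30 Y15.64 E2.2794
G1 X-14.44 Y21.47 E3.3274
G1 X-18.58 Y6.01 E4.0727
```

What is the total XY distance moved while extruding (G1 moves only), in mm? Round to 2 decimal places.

87.46 mm

Sum the Euclidean lengths of each G1 segment: total = 87.46 mm.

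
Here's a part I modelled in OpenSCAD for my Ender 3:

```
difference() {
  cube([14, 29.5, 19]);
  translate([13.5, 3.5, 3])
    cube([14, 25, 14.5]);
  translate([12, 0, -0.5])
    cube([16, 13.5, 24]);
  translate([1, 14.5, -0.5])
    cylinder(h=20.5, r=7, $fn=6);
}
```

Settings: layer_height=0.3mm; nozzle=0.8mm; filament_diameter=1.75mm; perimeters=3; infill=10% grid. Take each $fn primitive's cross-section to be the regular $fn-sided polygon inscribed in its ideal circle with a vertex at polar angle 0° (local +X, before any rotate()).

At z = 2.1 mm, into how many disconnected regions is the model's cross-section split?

1

At z = 2.1 mm: the cube is present — its section is the full 14×29.5 rectangle; the cube at (13.5, 3.5) does not reach this height (z outside [3, 17.5]); the cube at (12, 0) is present — its section is the full 16×13.5 rectangle; the cylinder at (1, 14.5): section is a regular 6-gon, circumradius r=7; Subtracting the remaining from the first: starting from the 14×29.5 cube, the 16×13.5 cube at (12, 0) partially overlaps it — only the 27.00 mm² overlap (of its 216.00 mm²) is removed, clipping the outline; the r=7 cylinder at (1, 14.5) partially overlaps it — only the 75.78 mm² overlap (of its 127.31 mm²) is removed, clipping the outline — 1 connected region. The result has 1 disconnected region.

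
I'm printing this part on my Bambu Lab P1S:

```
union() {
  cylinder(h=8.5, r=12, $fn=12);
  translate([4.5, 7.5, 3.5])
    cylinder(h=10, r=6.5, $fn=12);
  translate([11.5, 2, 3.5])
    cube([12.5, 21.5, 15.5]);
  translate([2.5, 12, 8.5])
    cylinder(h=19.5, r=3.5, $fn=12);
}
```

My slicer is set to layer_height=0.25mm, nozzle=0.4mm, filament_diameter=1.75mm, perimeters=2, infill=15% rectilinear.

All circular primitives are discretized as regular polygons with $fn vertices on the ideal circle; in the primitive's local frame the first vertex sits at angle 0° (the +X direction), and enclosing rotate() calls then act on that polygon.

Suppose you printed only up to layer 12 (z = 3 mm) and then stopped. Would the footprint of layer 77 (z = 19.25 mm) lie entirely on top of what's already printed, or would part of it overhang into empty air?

Compare the two slices. At z = 3: the r=12 cylinder contributes a regular 12-gon of circumradius 12 (area = (12/2)·12.000²·sin(360°/12) = 432.00 mm²); the cylinder at (4.5, 7.5) does not reach this height (z outside [3.5, 13.5]); the cube at (11.5, 2) is absent (z outside [3.5, 19]); the cylinder at (2.5, 12) does not reach this height (z outside [8.5, 28]); Merging all regions: only the r=12 cylinder is present, so the union is just that shape — area = 432.00 mm². At z = 19.25: the cylinder does not reach this height (z outside [0, 8.5]); the cylinder at (4.5, 7.5) is not intersected at this z (z outside [3.5, 13.5]); the cube at (11.5, 2) is not intersected at this z (z outside [3.5, 19]); the cylinder at (2.5, 12): section is a regular 12-gon, circumradius r=3.5 (area = (12/2)·3.500²·sin(360°/12) = 36.75 mm²); Merging all regions: only the r=3.5 cylinder at (2.5, 12) is present, so the union is just that shape — area = 36.75 mm². Checking containment: at z = 19.25 the cross-section extends beyond the z = 3 cross-section by about 23.00 mm².

part overhangs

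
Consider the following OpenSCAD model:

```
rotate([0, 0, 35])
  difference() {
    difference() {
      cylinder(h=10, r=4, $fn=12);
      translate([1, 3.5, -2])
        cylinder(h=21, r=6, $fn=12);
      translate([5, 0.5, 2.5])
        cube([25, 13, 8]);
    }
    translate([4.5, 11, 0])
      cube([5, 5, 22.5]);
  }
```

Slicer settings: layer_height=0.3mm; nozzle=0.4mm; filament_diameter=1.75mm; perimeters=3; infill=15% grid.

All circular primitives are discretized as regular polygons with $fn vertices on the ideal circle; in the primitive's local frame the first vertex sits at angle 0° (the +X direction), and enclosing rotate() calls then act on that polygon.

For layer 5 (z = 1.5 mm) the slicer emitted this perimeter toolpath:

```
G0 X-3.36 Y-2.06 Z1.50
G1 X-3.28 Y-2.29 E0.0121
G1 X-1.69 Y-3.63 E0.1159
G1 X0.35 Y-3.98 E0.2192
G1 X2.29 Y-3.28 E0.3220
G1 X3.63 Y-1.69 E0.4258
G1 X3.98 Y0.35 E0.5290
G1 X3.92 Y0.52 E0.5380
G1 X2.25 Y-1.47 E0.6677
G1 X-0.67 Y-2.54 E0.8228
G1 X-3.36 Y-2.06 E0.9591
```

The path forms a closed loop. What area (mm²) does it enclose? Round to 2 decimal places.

10.44 mm²

Apply the shoelace formula to the sequence of (X, Y) vertices; enclosed area = 10.44 mm².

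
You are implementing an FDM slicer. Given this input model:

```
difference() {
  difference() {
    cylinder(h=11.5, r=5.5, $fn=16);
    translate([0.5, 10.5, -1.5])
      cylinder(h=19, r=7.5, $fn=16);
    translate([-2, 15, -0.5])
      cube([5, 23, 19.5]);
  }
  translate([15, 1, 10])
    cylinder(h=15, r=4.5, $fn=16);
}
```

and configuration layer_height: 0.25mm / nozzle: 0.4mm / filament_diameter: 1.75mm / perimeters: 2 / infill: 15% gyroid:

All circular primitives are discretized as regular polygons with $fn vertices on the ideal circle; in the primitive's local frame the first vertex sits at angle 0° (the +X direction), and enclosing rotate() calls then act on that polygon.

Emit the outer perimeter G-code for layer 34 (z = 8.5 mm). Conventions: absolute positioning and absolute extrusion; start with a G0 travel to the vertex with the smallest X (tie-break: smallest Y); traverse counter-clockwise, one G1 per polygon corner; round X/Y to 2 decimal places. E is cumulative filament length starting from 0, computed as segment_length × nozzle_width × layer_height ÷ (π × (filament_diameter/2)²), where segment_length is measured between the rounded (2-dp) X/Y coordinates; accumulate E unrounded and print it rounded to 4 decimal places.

At z = 8.5 mm: the cylinder: section is a regular 16-gon, circumradius r=5.5; the r=7.5 cylinder at (0.5, 10.5) contributes a regular 16-gon of circumradius 7.5; the cube at (-2, 15) is present — its section is the full 5×23 rectangle; Taking the first minus the rest: starting from the r=5.5 cylinder, the r=7.5 cylinder at (0.5, 10.5) partially overlaps it — only the 11.46 mm² overlap (of its 172.21 mm²) is removed, clipping the outline; the 5×23 cube at (-2, 15) misses the remaining region (no effect) — 1 connected region; the cylinder at (15, 1) is not intersected at this z (z outside [10, 25]); Subtracting the remaining from the first: none of the subtracted shapes is present at this height, so that combined region is unchanged — 1 connected region. The outline is a single polygon with 18 vertices. Extrusion per mm of travel: 0.4 × 0.25 / (π × 0.875²) = 0.041575. Accumulating E over each segment gives final E = 1.4157.

G0 X-5.50 Y0.00 Z8.50
G1 X-5.08 Y-2.10 E0.0890
G1 X-3.89 Y-3.89 E0.1784
G1 X-2.10 Y-5.08 E0.2678
G1 X0.00 Y-5.50 E0.3568
G1 X2.10 Y-5.08 E0.4458
G1 X3.89 Y-3.89 E0.5352
G1 X5.08 Y-2.10 E0.6246
G1 X5.50 Y0.00 E0.7136
G1 X5.08 Y2.10 E0.8026
G1 X3.89 Y3.89 E0.8920
G1 X3.87 Y3.90 E0.8929
G1 X3.37 Y3.57 E0.9178
G1 X0.50 Y3.00 E1.0395
G1 X-2.37 Y3.57 E1.1611
G1 X-3.37 Y4.24 E1.2112
G1 X-3.89 Y3.89 E1.2372
G1 X-5.08 Y2.10 E1.3266
G1 X-5.50 Y0.00 E1.4157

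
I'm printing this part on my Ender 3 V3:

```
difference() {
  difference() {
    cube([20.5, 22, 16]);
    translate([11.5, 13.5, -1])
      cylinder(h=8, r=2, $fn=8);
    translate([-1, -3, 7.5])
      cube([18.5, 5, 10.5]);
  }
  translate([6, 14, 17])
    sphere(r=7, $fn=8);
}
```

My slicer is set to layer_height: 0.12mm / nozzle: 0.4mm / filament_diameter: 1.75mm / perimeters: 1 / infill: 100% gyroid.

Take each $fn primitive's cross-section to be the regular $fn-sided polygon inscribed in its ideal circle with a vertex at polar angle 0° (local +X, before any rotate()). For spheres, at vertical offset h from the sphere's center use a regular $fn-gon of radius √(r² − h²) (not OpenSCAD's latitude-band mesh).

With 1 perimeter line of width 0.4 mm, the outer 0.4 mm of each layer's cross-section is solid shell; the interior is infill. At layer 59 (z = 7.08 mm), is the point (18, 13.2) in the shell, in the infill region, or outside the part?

At z = 7.08 mm: the cube is present — its section is the full 20.5×22 rectangle; the cylinder at (11.5, 13.5) is not intersected at this z (z outside [-1, 7]); the cube at (-1, -3) is not intersected at this z (z outside [7.5, 18]); After the difference (first − rest): none of the subtracted shapes is present at this height, so the 20.5×22 cube is unchanged — 1 connected region; the sphere at (6, 14) does not reach this height (|z−center|=9.920 > r=7); Subtracting the remaining from the first: none of the subtracted shapes is present at this height, so that combined region is unchanged — 1 connected region. Overall, the cross-section is a single solid region. The nearest boundary edge runs (20.50, 0.00)→(20.50, 22.00); distance from the point to it = 2.50 mm. The point is inside the cross-section and 2.50 mm from the nearest boundary — more than the 0.4 mm shell width (1 × 0.4), so it's in the infill interior.

infill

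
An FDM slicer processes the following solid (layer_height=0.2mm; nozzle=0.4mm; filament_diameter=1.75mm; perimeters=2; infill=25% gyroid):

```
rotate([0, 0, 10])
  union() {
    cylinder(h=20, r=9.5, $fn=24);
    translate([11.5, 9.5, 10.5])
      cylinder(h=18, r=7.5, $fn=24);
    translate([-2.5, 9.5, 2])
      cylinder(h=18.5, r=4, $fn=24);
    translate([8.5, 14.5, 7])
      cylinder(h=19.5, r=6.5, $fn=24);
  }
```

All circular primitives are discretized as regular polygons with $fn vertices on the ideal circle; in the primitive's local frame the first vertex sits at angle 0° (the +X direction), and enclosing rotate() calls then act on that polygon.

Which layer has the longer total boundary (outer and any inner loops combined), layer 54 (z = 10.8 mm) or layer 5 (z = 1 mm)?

layer 54 (z = 10.8 mm)

Layer 54 (z = 10.8): the r=9.5 cylinder gives a regular 24-gon of circumradius 9.5 (constant along its height) (perimeter = 2·24·9.500·sin(180°/24) = 59.52 mm); the r=7.5 cylinder at (11.5, 9.5) contributes a regular 24-gon of circumradius 7.5 (perimeter = 2·24·7.500·sin(180°/24) = 46.99 mm); the cylinder at (-2.5, 9.5): section is a regular 24-gon, circumradius r=4 (perimeter = 2·24·4.000·sin(180°/24) = 25.06 mm); the cylinder at (8.5, 14.5): section is a regular 24-gon, circumradius r=6.5 (perimeter = 2·24·6.500·sin(180°/24) = 40.72 mm); Merging all regions: the regions partially overlap (shared area 103.21 mm²), so the edge portions inside another operand are dropped and the merged outline is re-measured after clipping — boundary = 106.19 mm; (whole slice rotated 10° about Z — lengths, areas and connectivity unchanged). So its perimeter = 106.19 mm. Layer 5 (z = 1): the r=9.5 cylinder gives a regular 24-gon of circumradius 9.5 (constant along its height) (perimeter = 2·24·9.500·sin(180°/24) = 59.52 mm); the cylinder at (11.5, 9.5) is absent (z outside [10.5, 28.5]); the cylinder at (-2.5, 9.5) is not intersected at this z (z outside [2, 20.5]); the cylinder at (8.5, 14.5) does not reach this height (z outside [7, 26.5]); Taking the union: only the r=9.5 cylinder is present, so the union is just that shape — boundary = 59.52 mm; (whole slice rotated 10° about Z — lengths, areas and connectivity unchanged). So its perimeter = 59.52 mm. Layer 54 is larger (106.19 vs 59.52 mm).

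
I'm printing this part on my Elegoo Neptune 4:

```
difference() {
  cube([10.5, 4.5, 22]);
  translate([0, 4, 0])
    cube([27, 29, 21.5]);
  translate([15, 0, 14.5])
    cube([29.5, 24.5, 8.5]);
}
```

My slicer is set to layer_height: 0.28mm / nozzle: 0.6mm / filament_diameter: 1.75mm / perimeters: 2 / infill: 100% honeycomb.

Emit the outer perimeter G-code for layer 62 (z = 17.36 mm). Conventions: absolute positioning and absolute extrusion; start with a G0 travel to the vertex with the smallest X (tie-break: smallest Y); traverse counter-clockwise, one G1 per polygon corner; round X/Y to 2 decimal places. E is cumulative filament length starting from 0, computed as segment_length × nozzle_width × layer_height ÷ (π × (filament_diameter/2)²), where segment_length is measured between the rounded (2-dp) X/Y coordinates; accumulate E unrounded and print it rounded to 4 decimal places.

G0 X0.00 Y0.00 Z17.36
G1 X10.50 Y0.00 E0.7334
G1 X10.50 Y4.00 E1.0128
G1 X0.00 Y4.00 E1.7462
G1 X0.00 Y0.00 E2.0255

At z = 17.36 mm: the cube is present — its section is the full 10.5×4.5 rectangle; the cube at (0, 4) (footprint 27×29) is included at this height; the cube at (15, 0) (footprint 29.5×24.5) is included at this height; After the difference (first − rest): starting from the 10.5×4.5 cube, the 27×29 cube at (0, 4) partially overlaps it — only the 5.25 mm² overlap (of its 783.00 mm²) is removed, clipping the outline; the 29.5×24.5 cube at (15, 0) misses the remaining region (no effect) — 1 connected region. The outline is a single polygon with 4 vertices. Extrusion per mm of travel: 0.6 × 0.28 / (π × 0.875²) = 0.069846. Accumulating E over each segment gives final E = 2.0255.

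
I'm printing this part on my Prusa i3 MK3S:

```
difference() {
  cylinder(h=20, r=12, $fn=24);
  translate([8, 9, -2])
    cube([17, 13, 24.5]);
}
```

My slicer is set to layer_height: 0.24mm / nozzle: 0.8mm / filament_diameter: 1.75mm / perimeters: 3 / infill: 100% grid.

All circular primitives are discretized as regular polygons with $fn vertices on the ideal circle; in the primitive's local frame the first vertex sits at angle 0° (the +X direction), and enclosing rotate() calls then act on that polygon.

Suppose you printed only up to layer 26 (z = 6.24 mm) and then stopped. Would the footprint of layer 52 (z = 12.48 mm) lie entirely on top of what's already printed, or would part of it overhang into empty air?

Compare the two slices. At z = 6.24: the r=12 cylinder gives a regular 24-gon of circumradius 12 (constant along its height) (area = (24/2)·12.000²·sin(360°/24) = 447.24 mm²); the cube at (8, 9) is present — its section is the full 17×13 rectangle (area 221.00 mm²); Subtracting the remaining from the first: starting from the r=12 cylinder (447.24 mm²), the 17×13 cube at (8, 9) misses the remaining region (no effect) — area = 447.24 mm². At z = 12.48: the r=12 cylinder gives a regular 24-gon of circumradius 12 (constant along its height) (area = (24/2)·12.000²·sin(360°/24) = 447.24 mm²); the cube at (8, 9) (footprint 17×13) is included at this height (area 221.00 mm²); Subtracting the remaining from the first: starting from the r=12 cylinder (447.24 mm²), the 17×13 cube at (8, 9) misses the remaining region (no effect) — area = 447.24 mm². Checking containment: the cross-section at z = 12.48 is a subset of the cross-section at z = 6.24.

entirely on top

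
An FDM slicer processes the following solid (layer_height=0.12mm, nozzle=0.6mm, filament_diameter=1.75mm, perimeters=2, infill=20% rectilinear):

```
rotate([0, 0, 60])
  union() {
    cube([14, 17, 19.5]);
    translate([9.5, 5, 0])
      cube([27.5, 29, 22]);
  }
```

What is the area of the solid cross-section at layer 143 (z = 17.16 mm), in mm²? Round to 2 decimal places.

At z = 17.16 mm: the cube is present — its section is the full 14×17 rectangle (area 238.00 mm²); the 27.5×29 cube at (9.5, 5) contributes its full rectangle (area 797.50 mm²); Taking the union: the regions partially overlap — summed areas 1035.50 mm² minus the doubly-counted overlap 54.00 mm² gives 981.50 mm² — area = 981.50 mm²; (rotated 60° about Z; rotation is an isometry so areas/perimeters/island counts are preserved). Overall, the cross-section is a single solid region. Net area = 981.50 mm².

981.50 mm²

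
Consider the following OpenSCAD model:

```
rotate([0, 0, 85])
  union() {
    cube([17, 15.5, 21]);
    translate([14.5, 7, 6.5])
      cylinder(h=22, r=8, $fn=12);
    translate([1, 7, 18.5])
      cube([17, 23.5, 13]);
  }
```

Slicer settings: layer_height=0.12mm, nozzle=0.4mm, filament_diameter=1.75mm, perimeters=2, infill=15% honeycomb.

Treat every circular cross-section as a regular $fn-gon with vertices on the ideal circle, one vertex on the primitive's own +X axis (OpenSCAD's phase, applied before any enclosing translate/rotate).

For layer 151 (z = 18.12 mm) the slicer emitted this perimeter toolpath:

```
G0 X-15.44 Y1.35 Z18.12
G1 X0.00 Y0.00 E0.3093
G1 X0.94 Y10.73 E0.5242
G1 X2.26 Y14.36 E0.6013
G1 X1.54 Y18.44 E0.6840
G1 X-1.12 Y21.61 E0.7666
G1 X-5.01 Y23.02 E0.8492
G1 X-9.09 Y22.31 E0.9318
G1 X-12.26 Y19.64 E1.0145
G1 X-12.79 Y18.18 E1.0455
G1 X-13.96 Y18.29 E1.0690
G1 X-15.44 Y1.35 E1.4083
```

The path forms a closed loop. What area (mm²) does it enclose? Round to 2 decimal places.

324.71 mm²

Apply the shoelace formula to the sequence of (X, Y) vertices; enclosed area = 324.71 mm².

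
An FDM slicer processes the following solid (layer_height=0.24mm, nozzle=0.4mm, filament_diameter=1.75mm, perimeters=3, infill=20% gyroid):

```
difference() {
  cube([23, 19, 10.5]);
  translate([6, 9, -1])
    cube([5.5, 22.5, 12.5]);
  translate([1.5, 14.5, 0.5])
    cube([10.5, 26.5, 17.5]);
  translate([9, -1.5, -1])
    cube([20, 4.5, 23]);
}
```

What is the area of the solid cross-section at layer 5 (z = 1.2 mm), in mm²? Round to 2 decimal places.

317.50 mm²

At z = 1.2 mm: the cube (footprint 23×19) is included at this height (area 437.00 mm²); the 5.5×22.5 cube at (6, 9) contributes its full rectangle (area 123.75 mm²); the cube at (1.5, 14.5) (footprint 10.5×26.5) is included at this height (area 278.25 mm²); the cube at (9, -1.5) (footprint 20×4.5) is included at this height (area 90.00 mm²); Subtracting the remaining from the first: starting from the 23×19 cube (437.00 mm²), the 5.5×22.5 cube at (6, 9) partially overlaps it — only the 55.00 mm² overlap (of its 123.75 mm²) is removed, clipping the outline; the 10.5×26.5 cube at (1.5, 14.5) partially overlaps it — only the 22.50 mm² overlap (of its 278.25 mm²) is removed, clipping the outline; the 20×4.5 cube at (9, -1.5) partially overlaps it — only the 42.00 mm² overlap (of its 90.00 mm²) is removed, clipping the outline — area = 317.50 mm². Overall, the cross-section is a single solid region. Net area = 317.50 mm².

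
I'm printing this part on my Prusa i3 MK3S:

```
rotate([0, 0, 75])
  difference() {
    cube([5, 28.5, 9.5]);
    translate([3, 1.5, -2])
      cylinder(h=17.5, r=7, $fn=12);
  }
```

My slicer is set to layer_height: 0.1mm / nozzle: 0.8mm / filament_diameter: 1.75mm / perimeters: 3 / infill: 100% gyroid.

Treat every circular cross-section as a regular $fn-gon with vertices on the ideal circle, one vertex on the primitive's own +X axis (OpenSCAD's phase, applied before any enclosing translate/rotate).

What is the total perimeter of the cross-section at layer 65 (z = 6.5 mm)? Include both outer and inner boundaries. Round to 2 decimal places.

51.52 mm

At z = 6.5 mm: the cube is present — its section is the full 5×28.5 rectangle (perimeter 67.00 mm); the r=7 cylinder at (3, 1.5) contributes a regular 12-gon of circumradius 7 (perimeter = 2·12·7.000·sin(180°/12) = 43.48 mm); After the difference (first − rest): starting from the 5×28.5 cube, the r=7 cylinder at (3, 1.5) partially overlaps it — only the 40.76 mm² overlap (of its 147.00 mm²) is removed, clipping the outline — boundary = 51.52 mm; (whole slice rotated 75° about Z — lengths, areas and connectivity unchanged). Overall, the cross-section is a single solid region. Total boundary length (outer) = 51.52 mm.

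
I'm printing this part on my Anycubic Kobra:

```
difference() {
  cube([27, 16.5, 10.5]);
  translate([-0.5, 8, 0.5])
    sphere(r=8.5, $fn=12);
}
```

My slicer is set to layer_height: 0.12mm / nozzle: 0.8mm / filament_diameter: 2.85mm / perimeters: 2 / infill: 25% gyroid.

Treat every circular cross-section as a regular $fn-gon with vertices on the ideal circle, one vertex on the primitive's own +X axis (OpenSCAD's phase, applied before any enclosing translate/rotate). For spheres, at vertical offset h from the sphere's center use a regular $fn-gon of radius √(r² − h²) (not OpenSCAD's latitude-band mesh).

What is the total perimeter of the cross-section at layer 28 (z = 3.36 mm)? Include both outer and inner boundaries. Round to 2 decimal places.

At z = 3.36 mm: the cube is present — its section is the full 27×16.5 rectangle (perimeter 87.00 mm); the sphere at (-0.5, 8): section is a regular 12-gon, circumradius = √(r²−h²) = √(8.5²−2.86²) = 8.004 (perimeter = 2·12·8.004·sin(180°/12) = 49.72 mm); Taking the first minus the rest: starting from the 27×16.5 cube, the r=8.5 sphere at (-0.5, 8) partially overlaps it — only the 88.17 mm² overlap (of its 192.21 mm²) is removed, clipping the outline — boundary = 95.08 mm. Overall, the cross-section is a single solid region. Total boundary length (outer) = 95.08 mm.

95.08 mm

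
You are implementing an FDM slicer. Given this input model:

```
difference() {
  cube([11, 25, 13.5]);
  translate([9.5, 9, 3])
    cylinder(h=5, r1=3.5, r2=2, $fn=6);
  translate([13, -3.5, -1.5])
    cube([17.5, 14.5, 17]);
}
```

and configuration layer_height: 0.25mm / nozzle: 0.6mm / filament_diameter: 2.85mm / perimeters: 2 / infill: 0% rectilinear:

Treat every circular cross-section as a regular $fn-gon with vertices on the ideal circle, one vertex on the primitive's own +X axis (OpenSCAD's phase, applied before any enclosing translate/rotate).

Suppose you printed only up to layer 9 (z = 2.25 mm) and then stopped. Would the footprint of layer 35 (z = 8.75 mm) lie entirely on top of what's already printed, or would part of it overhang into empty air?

entirely on top

Compare the two slices. At z = 2.25: the cube (footprint 11×25) is included at this height (area 275.00 mm²); the cone at (9.5, 9) is absent (z outside [3, 8]); the cube at (13, -3.5) (footprint 17.5×14.5) is included at this height (area 253.75 mm²); Subtracting the remaining from the first: starting from the 11×25 cube (275.00 mm²), the 17.5×14.5 cube at (13, -3.5) misses the remaining region (no effect) — area = 275.00 mm². At z = 8.75: the cube is present — its section is the full 11×25 rectangle (area 275.00 mm²); the cone at (9.5, 9) does not reach this height (z outside [3, 8]); the cube at (13, -3.5) is present — its section is the full 17.5×14.5 rectangle (area 253.75 mm²); Subtracting the remaining from the first: starting from the 11×25 cube (275.00 mm²), the 17.5×14.5 cube at (13, -3.5) misses the remaining region (no effect) — area = 275.00 mm². Checking containment: the cross-section at z = 8.75 is a subset of the cross-section at z = 2.25.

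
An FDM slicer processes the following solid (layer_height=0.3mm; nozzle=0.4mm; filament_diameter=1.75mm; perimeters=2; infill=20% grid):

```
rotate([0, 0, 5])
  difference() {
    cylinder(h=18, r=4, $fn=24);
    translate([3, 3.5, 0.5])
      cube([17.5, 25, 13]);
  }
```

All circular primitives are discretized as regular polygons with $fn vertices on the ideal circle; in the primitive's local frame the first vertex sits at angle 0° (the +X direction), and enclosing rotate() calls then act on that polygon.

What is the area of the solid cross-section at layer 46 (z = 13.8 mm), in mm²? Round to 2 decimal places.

At z = 13.8 mm: the cylinder: section is a regular 24-gon, circumradius r=4 (area = (24/2)·4.000²·sin(360°/24) = 49.69 mm²); the cube at (3, 3.5) is not intersected at this z (z outside [0.5, 13.5]); Subtracting the remaining from the first: none of the subtracted shapes is present at this height, so the r=4 cylinder is unchanged — area = 49.69 mm²; (rotated 5° about Z; rotation is an isometry so areas/perimeters/island counts are preserved). Overall, the cross-section is a single solid region. Net area = 49.69 mm².

49.69 mm²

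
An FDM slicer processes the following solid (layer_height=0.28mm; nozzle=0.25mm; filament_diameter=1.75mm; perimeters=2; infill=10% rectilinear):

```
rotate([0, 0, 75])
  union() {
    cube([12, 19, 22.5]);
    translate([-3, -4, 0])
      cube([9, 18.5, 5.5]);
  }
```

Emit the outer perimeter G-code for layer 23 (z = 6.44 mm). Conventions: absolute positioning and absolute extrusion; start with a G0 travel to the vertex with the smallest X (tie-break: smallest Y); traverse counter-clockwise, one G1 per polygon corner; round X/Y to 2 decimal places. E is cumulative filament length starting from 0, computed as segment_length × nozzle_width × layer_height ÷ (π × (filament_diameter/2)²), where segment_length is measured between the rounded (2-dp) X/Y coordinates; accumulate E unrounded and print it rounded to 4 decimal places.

At z = 6.44 mm: the cube is present — its section is the full 12×19 rectangle; the cube at (-3, -4) does not reach this height (z outside [0, 5.5]); Merging all regions: only the 12×19 cube is present, so the union is just that shape — 1 connected region; (rotated 75° about Z; rotation is an isometry so areas/perimeters/island counts are preserved). The outline is a single polygon with 4 vertices. Extrusion per mm of travel: 0.25 × 0.28 / (π × 0.875²) = 0.029103. Accumulating E over each segment gives final E = 1.8045.

G0 X-18.35 Y4.92 Z6.44
G1 X0.00 Y0.00 E0.5529
G1 X3.11 Y11.59 E0.9021
G1 X-15.25 Y16.51 E1.4553
G1 X-18.35 Y4.92 E1.8045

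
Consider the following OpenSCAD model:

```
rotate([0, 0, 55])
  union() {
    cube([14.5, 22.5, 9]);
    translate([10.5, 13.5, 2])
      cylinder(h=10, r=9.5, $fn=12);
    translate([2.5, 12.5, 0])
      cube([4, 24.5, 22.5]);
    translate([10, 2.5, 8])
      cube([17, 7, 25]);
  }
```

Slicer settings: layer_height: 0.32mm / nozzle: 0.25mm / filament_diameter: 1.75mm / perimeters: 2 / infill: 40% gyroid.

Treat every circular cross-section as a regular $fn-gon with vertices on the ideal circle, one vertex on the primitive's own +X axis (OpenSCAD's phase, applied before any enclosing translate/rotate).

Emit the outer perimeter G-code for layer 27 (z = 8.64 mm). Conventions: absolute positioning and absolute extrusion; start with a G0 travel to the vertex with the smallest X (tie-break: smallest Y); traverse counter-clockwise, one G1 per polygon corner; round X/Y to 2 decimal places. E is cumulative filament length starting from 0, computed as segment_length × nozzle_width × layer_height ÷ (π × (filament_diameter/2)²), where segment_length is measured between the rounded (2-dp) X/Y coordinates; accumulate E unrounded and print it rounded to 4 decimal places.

G0 X-28.87 Y23.27 Z8.64
G1 X-17.00 Y14.95 E0.4821
G1 X-18.43 Y12.91 E0.5650
G1 X0.00 Y0.00 E1.3134
G1 X8.32 Y11.88 E1.7958
G1 X6.27 Y13.31 E1.8789
G1 X13.44 Y23.55 E2.2947
G1 X7.70 Y27.57 E2.5278
G1 X3.07 Y20.95 E2.7965
G1 X0.41 Y24.13 E2.9344
G1 X-4.21 Y25.81 E3.0979
G1 X-9.05 Y24.95 E3.2614
G1 X-9.65 Y24.46 E3.2871
G1 X-10.11 Y24.78 E3.3058
G1 X-11.34 Y23.04 E3.3766
G1 X-12.82 Y21.79 E3.4411
G1 X-13.48 Y19.98 E3.5051
G1 X-14.70 Y18.23 E3.5761
G1 X-26.58 Y26.55 E4.0585
G1 X-28.87 Y23.27 E4.1915

At z = 8.64 mm: the cube is present — its section is the full 14.5×22.5 rectangle; the r=9.5 cylinder at (10.5, 13.5) gives a regular 12-gon of circumradius 9.5 (constant along its height); the cube at (2.5, 12.5) is present — its section is the full 4×24.5 rectangle; the cube at (10, 2.5) (footprint 17×7) is included at this height; Combining (union): the regions partially overlap (shared area 289.63 mm²), so overlapping operands fuse into one piece — 1 connected region; (rotated 55° about Z; rotation is an isometry so areas/perimeters/island counts are preserved). The outline is a single polygon with 19 vertices. Extrusion per mm of travel: 0.25 × 0.32 / (π × 0.875²) = 0.033260. Accumulating E over each segment gives final E = 4.1915.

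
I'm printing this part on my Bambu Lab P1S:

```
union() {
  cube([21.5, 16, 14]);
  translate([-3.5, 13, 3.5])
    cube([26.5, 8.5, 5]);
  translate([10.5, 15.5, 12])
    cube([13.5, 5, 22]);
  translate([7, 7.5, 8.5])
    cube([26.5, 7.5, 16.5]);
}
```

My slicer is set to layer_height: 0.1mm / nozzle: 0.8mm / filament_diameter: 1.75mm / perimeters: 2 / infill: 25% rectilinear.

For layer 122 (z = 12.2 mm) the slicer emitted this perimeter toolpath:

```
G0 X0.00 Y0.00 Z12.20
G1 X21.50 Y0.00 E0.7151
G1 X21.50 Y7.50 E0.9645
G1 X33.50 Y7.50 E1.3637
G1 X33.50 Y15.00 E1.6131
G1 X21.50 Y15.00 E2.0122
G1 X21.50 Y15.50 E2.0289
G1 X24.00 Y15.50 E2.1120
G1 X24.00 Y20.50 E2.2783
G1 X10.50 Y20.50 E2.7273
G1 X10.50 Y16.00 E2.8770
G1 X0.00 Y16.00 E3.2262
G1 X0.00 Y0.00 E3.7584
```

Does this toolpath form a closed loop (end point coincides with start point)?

Start point (G0): (0.00, 0.00). End point (last G1): the path returns to the start — closed.

yes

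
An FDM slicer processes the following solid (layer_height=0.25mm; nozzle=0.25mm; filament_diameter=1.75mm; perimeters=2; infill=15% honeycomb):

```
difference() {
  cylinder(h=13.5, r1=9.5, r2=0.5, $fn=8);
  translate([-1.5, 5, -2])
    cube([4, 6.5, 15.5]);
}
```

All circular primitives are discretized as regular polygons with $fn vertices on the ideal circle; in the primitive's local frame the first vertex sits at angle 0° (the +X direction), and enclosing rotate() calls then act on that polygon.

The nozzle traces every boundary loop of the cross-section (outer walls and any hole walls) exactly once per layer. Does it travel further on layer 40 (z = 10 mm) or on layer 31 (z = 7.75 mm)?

Layer 40 (z = 10): the cone contributes a regular 8-gon of circumradius 2.833 (interpolated between r1=9.5 and r2=0.5 at t=0.741) (perimeter = 2·8·2.833·sin(180°/8) = 17.35 mm); the 4×6.5 cube at (-1.5, 5) contributes its full rectangle (perimeter 21.00 mm); Subtracting the remaining from the first: starting from the cone, the 4×6.5 cube at (-1.5, 5) misses the remaining region (no effect) — boundary = 17.35 mm. So its perimeter = 17.35 mm. Layer 31 (z = 7.75): the cone: at t=0.574 of its height the radius interpolates to r₁+(r₂−r₁)t = 4.333, giving a regular 8-gon of that circumradius (perimeter = 2·8·4.333·sin(180°/8) = 26.53 mm); the cube at (-1.5, 5) (footprint 4×6.5) is included at this height (perimeter 21.00 mm); Taking the first minus the rest: starting from the cone, the 4×6.5 cube at (-1.5, 5) misses the remaining region (no effect) — boundary = 26.53 mm. So its perimeter = 26.53 mm. Layer 31 is larger (26.53 vs 17.35 mm).

layer 31 (z = 7.75 mm)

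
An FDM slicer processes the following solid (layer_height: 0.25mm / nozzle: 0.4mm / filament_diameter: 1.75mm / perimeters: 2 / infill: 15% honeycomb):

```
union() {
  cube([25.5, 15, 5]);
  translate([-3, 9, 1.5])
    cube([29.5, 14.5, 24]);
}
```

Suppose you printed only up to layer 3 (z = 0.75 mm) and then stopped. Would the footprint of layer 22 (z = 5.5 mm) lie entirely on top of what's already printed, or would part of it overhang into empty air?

part overhangs

Compare the two slices. At z = 0.75: the cube is present — its section is the full 25.5×15 rectangle (area 382.50 mm²); the cube at (-3, 9) is absent (z outside [1.5, 25.5]); Taking the union: only the 25.5×15 cube is present, so the union is just that shape — area = 382.50 mm². At z = 5.5: the cube is absent (z outside [0, 5]); the cube at (-3, 9) (footprint 29.5×14.5) is included at this height (area 427.75 mm²); Combining (union): only the 29.5×14.5 cube at (-3, 9) is present, so the union is just that shape — area = 427.75 mm². Checking containment: at z = 5.5 the cross-section extends beyond the z = 0.75 cross-section by about 274.75 mm².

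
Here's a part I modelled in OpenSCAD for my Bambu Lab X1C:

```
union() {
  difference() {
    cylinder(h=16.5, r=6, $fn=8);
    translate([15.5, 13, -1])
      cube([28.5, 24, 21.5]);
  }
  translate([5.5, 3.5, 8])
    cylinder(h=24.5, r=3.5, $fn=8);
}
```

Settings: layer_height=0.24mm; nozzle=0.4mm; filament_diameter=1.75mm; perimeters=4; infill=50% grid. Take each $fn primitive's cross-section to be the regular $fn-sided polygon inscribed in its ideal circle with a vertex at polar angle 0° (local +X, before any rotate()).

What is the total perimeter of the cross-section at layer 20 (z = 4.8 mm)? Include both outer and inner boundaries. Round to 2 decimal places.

36.74 mm

At z = 4.8 mm: the r=6 cylinder gives a regular 8-gon of circumradius 6 (constant along its height) (perimeter = 2·8·6.000·sin(180°/8) = 36.74 mm); the 28.5×24 cube at (15.5, 13) contributes its full rectangle (perimeter 105.00 mm); After the difference (first − rest): starting from the r=6 cylinder, the 28.5×24 cube at (15.5, 13) misses the remaining region (no effect) — boundary = 36.74 mm; the cylinder at (5.5, 3.5) does not reach this height (z outside [8, 32.5]); Taking the union: only that combined region is present, so the union is just that shape — boundary = 36.74 mm. Overall, the cross-section is a single solid region. Total boundary length (outer) = 36.74 mm.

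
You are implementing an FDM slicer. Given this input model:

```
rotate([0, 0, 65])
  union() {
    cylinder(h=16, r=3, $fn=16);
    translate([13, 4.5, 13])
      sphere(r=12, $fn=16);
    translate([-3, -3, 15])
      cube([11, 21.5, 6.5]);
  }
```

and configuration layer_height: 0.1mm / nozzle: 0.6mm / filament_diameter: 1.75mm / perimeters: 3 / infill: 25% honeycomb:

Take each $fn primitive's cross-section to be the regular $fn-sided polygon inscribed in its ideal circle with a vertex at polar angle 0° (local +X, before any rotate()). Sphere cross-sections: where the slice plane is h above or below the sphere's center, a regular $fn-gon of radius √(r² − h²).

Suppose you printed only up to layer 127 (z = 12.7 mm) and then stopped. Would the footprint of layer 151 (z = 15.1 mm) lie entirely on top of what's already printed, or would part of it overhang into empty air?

Compare the two slices. At z = 12.7: the cylinder: section is a regular 16-gon, circumradius r=3 (area = (16/2)·3.000²·sin(360°/16) = 27.55 mm²); the r=12 sphere at (13, 4.5) contributes a regular 16-gon of circumradius √(12²−0.3²) = 11.996 (area = (16/2)·11.996²·sin(360°/16) = 440.58 mm²); the cube at (-3, -3) does not reach this height (z outside [15, 21.5]); Combining (union): the regions partially overlap — summed areas 468.13 mm² minus the doubly-counted overlap 3.02 mm² gives 465.11 mm² — area = 465.11 mm²; (rotated 65° about Z; rotation is an isometry so areas/perimeters/island counts are preserved). At z = 15.1: the cylinder: section is a regular 16-gon, circumradius r=3 (area = (16/2)·3.000²·sin(360°/16) = 27.55 mm²); the sphere at (13, 4.5): section is a regular 16-gon, circumradius = √(r²−h²) = √(12²−2.1²) = 11.815 (area = (16/2)·11.815²·sin(360°/16) = 427.35 mm²); the cube at (-3, -3) (footprint 11×21.5) is included at this height (area 236.50 mm²); Merging all regions: the regions partially overlap — summed areas 691.40 mm² minus the doubly-counted overlap 121.29 mm² gives 570.11 mm² — area = 570.11 mm²; (whole slice rotated 65° about Z — lengths, areas and connectivity unchanged). Checking containment: at z = 15.1 the cross-section extends beyond the z = 12.7 cross-section by about 114.39 mm².

part overhangs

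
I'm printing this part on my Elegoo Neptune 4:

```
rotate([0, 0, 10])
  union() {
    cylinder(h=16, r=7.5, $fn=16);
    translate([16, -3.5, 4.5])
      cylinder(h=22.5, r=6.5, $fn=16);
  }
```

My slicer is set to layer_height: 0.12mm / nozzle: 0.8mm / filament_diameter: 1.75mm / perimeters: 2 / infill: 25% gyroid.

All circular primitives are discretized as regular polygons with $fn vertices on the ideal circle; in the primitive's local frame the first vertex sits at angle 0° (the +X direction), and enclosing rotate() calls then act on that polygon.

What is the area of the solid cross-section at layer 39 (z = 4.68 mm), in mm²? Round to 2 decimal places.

At z = 4.68 mm: the r=7.5 cylinder contributes a regular 16-gon of circumradius 7.5 (area = (16/2)·7.500²·sin(360°/16) = 172.21 mm²); the cylinder at (16, -3.5): section is a regular 16-gon, circumradius r=6.5 (area = (16/2)·6.500²·sin(360°/16) = 129.35 mm²); Combining (union): the 2 present regions are separate (no shared area or edge), so areas and boundary lengths simply add and each stays a separate island — area = 301.55 mm²; (rotated 10° about Z; rotation is an isometry so areas/perimeters/island counts are preserved). Overall, the cross-section has 2 separate islands. Net area = 301.55 mm².

301.55 mm²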